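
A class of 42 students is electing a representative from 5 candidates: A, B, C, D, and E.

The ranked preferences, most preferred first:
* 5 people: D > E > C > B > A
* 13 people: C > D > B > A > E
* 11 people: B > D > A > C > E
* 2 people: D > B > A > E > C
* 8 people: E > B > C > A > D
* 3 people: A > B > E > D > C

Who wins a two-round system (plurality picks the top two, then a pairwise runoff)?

Round 1 first-place votes: A 3, B 11, C 13, D 7, E 8. C and B advance.
Runoff: C is ranked above B on 18 ballots, B above C on 24.

B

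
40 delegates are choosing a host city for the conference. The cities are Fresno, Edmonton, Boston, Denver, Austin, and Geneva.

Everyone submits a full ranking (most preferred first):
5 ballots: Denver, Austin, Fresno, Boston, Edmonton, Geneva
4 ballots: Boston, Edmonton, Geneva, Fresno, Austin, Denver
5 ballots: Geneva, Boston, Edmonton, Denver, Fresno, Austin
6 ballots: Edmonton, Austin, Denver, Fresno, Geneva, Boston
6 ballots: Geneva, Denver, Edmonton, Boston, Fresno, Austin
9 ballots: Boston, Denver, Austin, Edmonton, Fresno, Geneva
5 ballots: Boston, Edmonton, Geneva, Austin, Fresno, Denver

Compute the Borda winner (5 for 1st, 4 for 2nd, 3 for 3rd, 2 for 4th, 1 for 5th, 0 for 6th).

Boston

Fresno: 5×3 + 4×2 + 5×1 + 6×2 + 6×1 + 9×1 + 5×1 = 60
Edmonton: 5×1 + 4×4 + 5×3 + 6×5 + 6×3 + 9×2 + 5×4 = 122
Boston: 5×2 + 4×5 + 5×4 + 6×0 + 6×2 + 9×5 + 5×5 = 132
Denver: 5×5 + 4×0 + 5×2 + 6×3 + 6×4 + 9×4 + 5×0 = 113
Austin: 5×4 + 4×1 + 5×0 + 6×4 + 6×0 + 9×3 + 5×2 = 85
Geneva: 5×0 + 4×3 + 5×5 + 6×1 + 6×5 + 9×0 + 5×3 = 88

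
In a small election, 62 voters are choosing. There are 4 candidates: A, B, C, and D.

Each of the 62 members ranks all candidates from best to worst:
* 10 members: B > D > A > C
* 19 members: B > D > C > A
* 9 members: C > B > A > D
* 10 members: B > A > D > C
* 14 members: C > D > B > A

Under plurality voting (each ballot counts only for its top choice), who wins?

First-place votes: A 0, B 39, C 23, D 0.

B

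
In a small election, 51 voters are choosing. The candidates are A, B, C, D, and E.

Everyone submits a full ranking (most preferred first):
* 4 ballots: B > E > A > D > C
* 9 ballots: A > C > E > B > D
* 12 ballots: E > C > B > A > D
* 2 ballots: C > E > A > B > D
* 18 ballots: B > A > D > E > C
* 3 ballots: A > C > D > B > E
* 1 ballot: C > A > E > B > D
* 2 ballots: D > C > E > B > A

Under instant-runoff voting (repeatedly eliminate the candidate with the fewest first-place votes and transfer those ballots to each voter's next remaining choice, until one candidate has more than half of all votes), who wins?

E

Round 1: A 12, B 22, C 3, D 2, E 12. D eliminated.
Round 2: A 12, B 22, C 5, E 12. C eliminated.
Round 3: A 13, B 22, E 16. A eliminated.
Round 4: B 25, E 26. E has a majority (≥26).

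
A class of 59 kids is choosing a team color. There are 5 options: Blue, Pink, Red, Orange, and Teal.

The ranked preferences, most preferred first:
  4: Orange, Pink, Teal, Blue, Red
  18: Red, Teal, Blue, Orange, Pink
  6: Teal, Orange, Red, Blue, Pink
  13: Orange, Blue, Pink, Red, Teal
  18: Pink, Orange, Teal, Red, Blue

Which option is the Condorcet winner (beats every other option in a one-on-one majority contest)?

Orange vs Blue: 41–18
Orange vs Pink: 41–18
Orange vs Red: 41–18
Orange vs Teal: 35–24
Orange beats every other option.

Orange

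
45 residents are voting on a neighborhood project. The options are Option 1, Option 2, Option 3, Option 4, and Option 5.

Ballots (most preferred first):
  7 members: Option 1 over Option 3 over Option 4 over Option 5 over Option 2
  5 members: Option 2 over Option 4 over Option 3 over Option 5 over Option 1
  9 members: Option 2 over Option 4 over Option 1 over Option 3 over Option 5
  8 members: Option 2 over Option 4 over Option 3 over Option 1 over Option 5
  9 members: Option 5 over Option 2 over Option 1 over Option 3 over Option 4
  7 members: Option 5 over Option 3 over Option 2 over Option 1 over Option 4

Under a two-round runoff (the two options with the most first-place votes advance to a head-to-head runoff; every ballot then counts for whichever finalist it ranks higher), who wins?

Round 1 first-place votes: Option 1 7, Option 2 22, Option 3 0, Option 4 0, Option 5 16. Option 2 and Option 5 advance.
Runoff: Option 2 is ranked above Option 5 on 22 ballots, Option 5 above Option 2 on 23.

Option 5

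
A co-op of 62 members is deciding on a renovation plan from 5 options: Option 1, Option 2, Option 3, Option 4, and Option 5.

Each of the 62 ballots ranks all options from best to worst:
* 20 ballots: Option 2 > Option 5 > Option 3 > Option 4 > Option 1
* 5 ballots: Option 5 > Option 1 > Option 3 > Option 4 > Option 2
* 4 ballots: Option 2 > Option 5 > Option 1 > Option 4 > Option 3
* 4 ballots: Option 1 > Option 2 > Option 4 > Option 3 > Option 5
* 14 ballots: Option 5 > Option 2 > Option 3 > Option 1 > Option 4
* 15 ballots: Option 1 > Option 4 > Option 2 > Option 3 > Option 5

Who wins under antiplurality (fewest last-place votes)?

Option 3

Last-place votes: Option 1 20, Option 2 5, Option 3 4, Option 4 14, Option 5 19.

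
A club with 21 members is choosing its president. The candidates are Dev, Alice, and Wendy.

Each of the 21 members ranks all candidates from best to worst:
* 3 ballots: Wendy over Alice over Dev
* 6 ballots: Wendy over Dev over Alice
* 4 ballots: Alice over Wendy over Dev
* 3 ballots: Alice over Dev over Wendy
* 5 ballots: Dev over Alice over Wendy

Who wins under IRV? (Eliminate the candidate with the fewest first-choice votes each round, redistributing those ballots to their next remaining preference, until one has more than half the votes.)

Alice

Round 1: Dev 5, Alice 7, Wendy 9. Dev eliminated.
Round 2: Alice 12, Wendy 9. Alice has a majority (≥11).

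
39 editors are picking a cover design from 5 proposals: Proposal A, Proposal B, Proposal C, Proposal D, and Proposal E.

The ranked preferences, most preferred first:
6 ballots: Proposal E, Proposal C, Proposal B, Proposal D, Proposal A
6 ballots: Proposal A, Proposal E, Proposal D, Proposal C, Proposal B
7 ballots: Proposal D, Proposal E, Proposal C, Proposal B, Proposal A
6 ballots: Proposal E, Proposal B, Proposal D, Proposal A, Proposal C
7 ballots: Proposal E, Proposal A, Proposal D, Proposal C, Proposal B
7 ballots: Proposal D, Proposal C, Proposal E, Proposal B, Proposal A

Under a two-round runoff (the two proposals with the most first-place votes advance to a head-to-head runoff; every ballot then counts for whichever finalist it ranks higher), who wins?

Round 1 first-place votes: Proposal A 6, Proposal B 0, Proposal C 0, Proposal D 14, Proposal E 19. Proposal E and Proposal D advance.
Runoff: Proposal E is ranked above Proposal D on 25 ballots, Proposal D above Proposal E on 14.

Proposal E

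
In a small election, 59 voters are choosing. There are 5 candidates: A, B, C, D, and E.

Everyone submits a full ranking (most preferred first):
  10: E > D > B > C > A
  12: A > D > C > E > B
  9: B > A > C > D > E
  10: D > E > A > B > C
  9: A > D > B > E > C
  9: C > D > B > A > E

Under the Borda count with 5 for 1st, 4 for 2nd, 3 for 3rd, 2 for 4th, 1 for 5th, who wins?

D

A: 10×1 + 12×5 + 9×4 + 10×3 + 9×5 + 9×2 = 199
B: 10×3 + 12×1 + 9×5 + 10×2 + 9×3 + 9×3 = 161
C: 10×2 + 12×3 + 9×3 + 10×1 + 9×1 + 9×5 = 147
D: 10×4 + 12×4 + 9×2 + 10×5 + 9×4 + 9×4 = 228
E: 10×5 + 12×2 + 9×1 + 10×4 + 9×2 + 9×1 = 150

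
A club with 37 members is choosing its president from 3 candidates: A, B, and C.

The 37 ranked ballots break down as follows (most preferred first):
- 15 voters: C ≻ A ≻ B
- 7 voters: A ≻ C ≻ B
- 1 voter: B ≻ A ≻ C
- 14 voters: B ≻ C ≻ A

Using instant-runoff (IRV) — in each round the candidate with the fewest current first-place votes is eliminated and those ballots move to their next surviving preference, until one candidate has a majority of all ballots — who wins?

C

Round 1: A 7, B 15, C 15. A eliminated.
Round 2: B 15, C 22. C has a majority (≥19).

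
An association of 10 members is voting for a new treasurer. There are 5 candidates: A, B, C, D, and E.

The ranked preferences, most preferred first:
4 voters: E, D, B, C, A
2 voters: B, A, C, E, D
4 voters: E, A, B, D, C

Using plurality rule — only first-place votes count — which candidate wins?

E

First-place votes: A 0, B 2, C 0, D 0, E 8.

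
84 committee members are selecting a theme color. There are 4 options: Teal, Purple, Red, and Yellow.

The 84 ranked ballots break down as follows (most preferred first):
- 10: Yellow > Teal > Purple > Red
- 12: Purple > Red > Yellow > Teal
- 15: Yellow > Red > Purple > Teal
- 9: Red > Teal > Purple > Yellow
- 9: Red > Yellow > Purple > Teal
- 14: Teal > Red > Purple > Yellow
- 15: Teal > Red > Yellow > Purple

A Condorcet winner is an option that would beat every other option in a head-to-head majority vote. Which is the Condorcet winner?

Red

Red vs Teal: 45–39
Red vs Purple: 62–22
Red vs Yellow: 59–25
Red beats every other option.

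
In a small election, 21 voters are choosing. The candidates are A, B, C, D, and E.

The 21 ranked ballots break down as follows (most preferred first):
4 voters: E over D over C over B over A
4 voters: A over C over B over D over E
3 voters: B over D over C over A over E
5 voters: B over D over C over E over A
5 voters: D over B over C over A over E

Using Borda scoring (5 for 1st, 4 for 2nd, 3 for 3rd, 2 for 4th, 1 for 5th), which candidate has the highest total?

D

A: 4×1 + 4×5 + 3×2 + 5×1 + 5×2 = 45
B: 4×2 + 4×3 + 3×5 + 5×5 + 5×4 = 80
C: 4×3 + 4×4 + 3×3 + 5×3 + 5×3 = 67
D: 4×4 + 4×2 + 3×4 + 5×4 + 5×5 = 81
E: 4×5 + 4×1 + 3×1 + 5×2 + 5×1 = 42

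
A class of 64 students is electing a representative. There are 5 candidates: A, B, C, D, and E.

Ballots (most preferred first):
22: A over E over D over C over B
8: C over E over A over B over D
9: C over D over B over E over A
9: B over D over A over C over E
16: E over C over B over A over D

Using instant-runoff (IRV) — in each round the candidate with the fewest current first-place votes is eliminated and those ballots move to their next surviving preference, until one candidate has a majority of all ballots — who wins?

Round 1: A 22, B 9, C 17, D 0, E 16. D eliminated.
Round 2: A 22, B 9, C 17, E 16. B eliminated.
Round 3: A 31, C 17, E 16. E eliminated.
Round 4: A 31, C 33. C has a majority (≥33).

C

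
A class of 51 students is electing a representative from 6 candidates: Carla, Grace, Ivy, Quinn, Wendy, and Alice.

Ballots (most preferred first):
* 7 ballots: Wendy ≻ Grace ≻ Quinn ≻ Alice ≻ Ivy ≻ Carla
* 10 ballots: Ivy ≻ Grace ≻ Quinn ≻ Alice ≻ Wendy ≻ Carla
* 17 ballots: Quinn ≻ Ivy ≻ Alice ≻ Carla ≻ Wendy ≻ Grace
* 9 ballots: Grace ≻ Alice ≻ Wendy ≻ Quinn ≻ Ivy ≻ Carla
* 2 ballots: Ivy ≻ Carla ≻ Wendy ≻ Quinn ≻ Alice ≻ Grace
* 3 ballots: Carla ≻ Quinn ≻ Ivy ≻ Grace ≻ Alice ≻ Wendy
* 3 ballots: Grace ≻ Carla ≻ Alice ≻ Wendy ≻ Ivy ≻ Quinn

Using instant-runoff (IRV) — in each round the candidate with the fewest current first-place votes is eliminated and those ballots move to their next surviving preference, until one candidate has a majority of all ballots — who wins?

Round 1: Carla 3, Grace 12, Ivy 12, Quinn 17, Wendy 7, Alice 0. Alice eliminated.
Round 2: Carla 3, Grace 12, Ivy 12, Quinn 17, Wendy 7. Carla eliminated.
Round 3: Grace 12, Ivy 12, Quinn 20, Wendy 7. Wendy eliminated.
Round 4: Grace 19, Ivy 12, Quinn 20. Ivy eliminated.
Round 5: Grace 29, Quinn 22. Grace has a majority (≥26).

Grace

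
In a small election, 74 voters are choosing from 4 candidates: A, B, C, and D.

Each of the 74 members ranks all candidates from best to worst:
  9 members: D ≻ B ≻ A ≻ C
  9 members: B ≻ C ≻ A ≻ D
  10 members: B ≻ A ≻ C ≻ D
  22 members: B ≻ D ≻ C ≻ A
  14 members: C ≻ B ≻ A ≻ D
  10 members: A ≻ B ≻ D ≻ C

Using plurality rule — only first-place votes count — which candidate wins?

First-place votes: A 10, B 41, C 14, D 9.

B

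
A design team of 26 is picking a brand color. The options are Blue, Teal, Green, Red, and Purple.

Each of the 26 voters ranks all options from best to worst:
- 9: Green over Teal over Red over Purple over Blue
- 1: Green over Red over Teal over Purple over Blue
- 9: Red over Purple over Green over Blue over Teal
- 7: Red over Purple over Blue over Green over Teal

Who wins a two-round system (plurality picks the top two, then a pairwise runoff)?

Round 1 first-place votes: Blue 0, Teal 0, Green 10, Red 16, Purple 0. Red and Green advance.
Runoff: Red is ranked above Green on 16 ballots, Green above Red on 10.

Red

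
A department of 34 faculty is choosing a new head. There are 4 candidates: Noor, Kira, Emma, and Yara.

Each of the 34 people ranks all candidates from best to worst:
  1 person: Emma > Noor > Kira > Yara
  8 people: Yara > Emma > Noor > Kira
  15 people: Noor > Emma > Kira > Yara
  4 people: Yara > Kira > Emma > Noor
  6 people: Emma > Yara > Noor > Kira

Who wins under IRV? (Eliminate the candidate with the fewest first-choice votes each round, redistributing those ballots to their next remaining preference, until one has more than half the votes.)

Yara

Round 1: Noor 15, Kira 0, Emma 7, Yara 12. Kira eliminated.
Round 2: Noor 15, Emma 7, Yara 12. Emma eliminated.
Round 3: Noor 16, Yara 18. Yara has a majority (≥18).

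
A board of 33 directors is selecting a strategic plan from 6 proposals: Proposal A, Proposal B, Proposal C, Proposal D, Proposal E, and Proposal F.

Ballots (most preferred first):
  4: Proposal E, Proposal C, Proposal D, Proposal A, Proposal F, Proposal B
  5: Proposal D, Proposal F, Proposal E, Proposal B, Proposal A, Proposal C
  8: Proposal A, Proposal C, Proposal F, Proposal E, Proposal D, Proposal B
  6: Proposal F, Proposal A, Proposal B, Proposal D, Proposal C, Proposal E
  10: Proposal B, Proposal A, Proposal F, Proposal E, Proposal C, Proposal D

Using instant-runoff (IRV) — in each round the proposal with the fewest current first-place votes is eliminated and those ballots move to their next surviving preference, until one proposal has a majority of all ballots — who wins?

Proposal A

Round 1: Proposal A 8, Proposal B 10, Proposal C 0, Proposal D 5, Proposal E 4, Proposal F 6. Proposal C eliminated.
Round 2: Proposal A 8, Proposal B 10, Proposal D 5, Proposal E 4, Proposal F 6. Proposal E eliminated.
Round 3: Proposal A 8, Proposal B 10, Proposal D 9, Proposal F 6. Proposal F eliminated.
Round 4: Proposal A 14, Proposal B 10, Proposal D 9. Proposal D eliminated.
Round 5: Proposal A 18, Proposal B 15. Proposal A has a majority (≥17).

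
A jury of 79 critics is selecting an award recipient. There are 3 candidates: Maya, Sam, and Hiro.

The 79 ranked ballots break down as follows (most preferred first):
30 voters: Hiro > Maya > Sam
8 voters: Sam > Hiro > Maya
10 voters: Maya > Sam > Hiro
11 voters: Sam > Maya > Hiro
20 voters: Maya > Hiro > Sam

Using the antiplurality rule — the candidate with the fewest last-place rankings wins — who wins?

Maya

Last-place votes: Maya 8, Sam 50, Hiro 21.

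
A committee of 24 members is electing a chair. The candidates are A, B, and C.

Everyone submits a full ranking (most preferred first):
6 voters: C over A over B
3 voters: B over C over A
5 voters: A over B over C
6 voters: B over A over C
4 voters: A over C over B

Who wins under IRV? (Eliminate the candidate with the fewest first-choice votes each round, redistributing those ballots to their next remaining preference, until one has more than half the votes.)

A

Round 1: A 9, B 9, C 6. C eliminated.
Round 2: A 15, B 9. A has a majority (≥13).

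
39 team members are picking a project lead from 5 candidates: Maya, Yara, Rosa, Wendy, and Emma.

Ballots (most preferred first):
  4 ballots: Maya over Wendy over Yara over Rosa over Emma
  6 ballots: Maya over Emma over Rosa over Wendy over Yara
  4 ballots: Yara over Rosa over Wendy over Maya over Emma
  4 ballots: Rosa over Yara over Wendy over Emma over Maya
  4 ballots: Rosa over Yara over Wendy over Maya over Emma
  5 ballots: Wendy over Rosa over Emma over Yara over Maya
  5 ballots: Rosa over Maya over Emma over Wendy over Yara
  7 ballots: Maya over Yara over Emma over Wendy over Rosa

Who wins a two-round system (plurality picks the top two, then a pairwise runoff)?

Rosa

Round 1 first-place votes: Maya 17, Yara 4, Rosa 13, Wendy 5, Emma 0. Maya and Rosa advance.
Runoff: Maya is ranked above Rosa on 17 ballots, Rosa above Maya on 22.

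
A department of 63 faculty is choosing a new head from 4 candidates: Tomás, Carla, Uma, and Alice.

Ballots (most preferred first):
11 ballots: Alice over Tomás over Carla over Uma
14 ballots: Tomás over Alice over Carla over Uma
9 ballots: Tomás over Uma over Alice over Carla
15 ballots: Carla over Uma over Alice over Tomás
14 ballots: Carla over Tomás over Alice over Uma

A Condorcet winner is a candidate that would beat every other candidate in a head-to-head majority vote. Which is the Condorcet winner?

Tomás vs Carla: 34–29
Tomás vs Uma: 48–15
Tomás vs Alice: 37–26
Tomás beats every other candidate.

Tomás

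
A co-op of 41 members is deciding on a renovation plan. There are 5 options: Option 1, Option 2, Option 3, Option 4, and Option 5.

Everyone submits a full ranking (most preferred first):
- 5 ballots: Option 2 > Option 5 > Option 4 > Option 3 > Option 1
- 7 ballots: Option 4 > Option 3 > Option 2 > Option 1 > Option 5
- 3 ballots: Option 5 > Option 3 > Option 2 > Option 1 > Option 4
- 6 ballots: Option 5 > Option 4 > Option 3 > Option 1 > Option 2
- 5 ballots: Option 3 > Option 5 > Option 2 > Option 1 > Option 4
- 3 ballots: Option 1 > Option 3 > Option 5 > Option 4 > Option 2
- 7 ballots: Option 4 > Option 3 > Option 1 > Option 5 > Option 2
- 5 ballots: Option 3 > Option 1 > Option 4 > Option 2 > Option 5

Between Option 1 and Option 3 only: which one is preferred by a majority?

Option 3

Option 1 is ranked above Option 3 on 3 ballots; Option 3 above Option 1 on 38.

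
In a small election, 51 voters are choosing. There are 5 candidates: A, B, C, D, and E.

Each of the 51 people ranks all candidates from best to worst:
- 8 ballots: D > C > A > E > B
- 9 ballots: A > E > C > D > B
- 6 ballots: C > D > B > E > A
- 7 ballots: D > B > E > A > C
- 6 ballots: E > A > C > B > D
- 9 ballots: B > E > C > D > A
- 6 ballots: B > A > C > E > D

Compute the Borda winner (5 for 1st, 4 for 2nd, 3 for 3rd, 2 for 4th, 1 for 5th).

E

A: 8×3 + 9×5 + 6×1 + 7×2 + 6×4 + 9×1 + 6×4 = 146
B: 8×1 + 9×1 + 6×3 + 7×4 + 6×2 + 9×5 + 6×5 = 150
C: 8×4 + 9×3 + 6×5 + 7×1 + 6×3 + 9×3 + 6×3 = 159
D: 8×5 + 9×2 + 6×4 + 7×5 + 6×1 + 9×2 + 6×1 = 147
E: 8×2 + 9×4 + 6×2 + 7×3 + 6×5 + 9×4 + 6×2 = 163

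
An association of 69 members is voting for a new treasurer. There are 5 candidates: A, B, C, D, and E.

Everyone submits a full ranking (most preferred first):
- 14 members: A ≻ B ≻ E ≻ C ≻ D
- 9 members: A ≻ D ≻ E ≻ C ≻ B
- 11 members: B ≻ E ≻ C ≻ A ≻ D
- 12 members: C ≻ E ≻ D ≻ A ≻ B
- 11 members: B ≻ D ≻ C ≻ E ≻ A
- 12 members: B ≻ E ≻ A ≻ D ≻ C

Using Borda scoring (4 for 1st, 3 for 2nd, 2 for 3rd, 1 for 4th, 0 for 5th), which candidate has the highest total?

A: 14×4 + 9×4 + 11×1 + 12×1 + 11×0 + 12×2 = 139
B: 14×3 + 9×0 + 11×4 + 12×0 + 11×4 + 12×4 = 178
C: 14×1 + 9×1 + 11×2 + 12×4 + 11×2 + 12×0 = 115
D: 14×0 + 9×3 + 11×0 + 12×2 + 11×3 + 12×1 = 96
E: 14×2 + 9×2 + 11×3 + 12×3 + 11×1 + 12×3 = 162

B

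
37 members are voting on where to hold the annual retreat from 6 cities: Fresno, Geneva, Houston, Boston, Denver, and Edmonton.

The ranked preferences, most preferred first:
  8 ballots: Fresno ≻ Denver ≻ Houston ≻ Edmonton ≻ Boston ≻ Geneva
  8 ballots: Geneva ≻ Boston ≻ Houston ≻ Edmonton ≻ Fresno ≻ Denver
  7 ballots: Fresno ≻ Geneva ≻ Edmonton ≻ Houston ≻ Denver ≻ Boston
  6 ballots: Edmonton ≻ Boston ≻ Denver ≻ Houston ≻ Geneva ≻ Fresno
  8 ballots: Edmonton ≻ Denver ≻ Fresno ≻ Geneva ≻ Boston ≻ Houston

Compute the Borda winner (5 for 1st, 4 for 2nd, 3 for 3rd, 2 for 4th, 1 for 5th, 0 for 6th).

Fresno: 8×5 + 8×1 + 7×5 + 6×0 + 8×3 = 107
Geneva: 8×0 + 8×5 + 7×4 + 6×1 + 8×2 = 90
Houston: 8×3 + 8×3 + 7×2 + 6×2 + 8×0 = 74
Boston: 8×1 + 8×4 + 7×0 + 6×4 + 8×1 = 72
Denver: 8×4 + 8×0 + 7×1 + 6×3 + 8×4 = 89
Edmonton: 8×2 + 8×2 + 7×3 + 6×5 + 8×5 = 123

Edmonton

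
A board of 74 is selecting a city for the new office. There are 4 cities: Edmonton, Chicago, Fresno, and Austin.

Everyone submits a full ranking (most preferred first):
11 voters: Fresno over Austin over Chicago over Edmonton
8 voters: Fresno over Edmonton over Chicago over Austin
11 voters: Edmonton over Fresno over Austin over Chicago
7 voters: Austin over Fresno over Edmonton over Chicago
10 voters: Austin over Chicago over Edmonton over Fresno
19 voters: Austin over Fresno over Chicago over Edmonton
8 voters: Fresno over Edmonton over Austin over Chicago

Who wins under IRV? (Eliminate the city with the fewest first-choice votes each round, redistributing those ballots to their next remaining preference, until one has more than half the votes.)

Round 1: Edmonton 11, Chicago 0, Fresno 27, Austin 36. Chicago eliminated.
Round 2: Edmonton 11, Fresno 27, Austin 36. Edmonton eliminated.
Round 3: Fresno 38, Austin 36. Fresno has a majority (≥38).

Fresno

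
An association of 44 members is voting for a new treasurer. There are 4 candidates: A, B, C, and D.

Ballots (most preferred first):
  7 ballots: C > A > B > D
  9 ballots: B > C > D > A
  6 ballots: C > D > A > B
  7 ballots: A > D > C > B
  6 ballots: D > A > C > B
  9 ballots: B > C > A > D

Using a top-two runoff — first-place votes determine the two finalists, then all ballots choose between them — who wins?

Round 1 first-place votes: A 7, B 18, C 13, D 6. B and C advance.
Runoff: B is ranked above C on 18 ballots, C above B on 26.

C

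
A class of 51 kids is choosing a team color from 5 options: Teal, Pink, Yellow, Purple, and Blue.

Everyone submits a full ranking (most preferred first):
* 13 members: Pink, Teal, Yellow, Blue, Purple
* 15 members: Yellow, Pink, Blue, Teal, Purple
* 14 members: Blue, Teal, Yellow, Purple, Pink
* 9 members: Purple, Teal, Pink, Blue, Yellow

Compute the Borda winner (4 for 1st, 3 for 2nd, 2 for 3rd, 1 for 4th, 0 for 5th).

Teal: 13×3 + 15×1 + 14×3 + 9×3 = 123
Pink: 13×4 + 15×3 + 14×0 + 9×2 = 115
Yellow: 13×2 + 15×4 + 14×2 + 9×0 = 114
Purple: 13×0 + 15×0 + 14×1 + 9×4 = 50
Blue: 13×1 + 15×2 + 14×4 + 9×1 = 108

Teal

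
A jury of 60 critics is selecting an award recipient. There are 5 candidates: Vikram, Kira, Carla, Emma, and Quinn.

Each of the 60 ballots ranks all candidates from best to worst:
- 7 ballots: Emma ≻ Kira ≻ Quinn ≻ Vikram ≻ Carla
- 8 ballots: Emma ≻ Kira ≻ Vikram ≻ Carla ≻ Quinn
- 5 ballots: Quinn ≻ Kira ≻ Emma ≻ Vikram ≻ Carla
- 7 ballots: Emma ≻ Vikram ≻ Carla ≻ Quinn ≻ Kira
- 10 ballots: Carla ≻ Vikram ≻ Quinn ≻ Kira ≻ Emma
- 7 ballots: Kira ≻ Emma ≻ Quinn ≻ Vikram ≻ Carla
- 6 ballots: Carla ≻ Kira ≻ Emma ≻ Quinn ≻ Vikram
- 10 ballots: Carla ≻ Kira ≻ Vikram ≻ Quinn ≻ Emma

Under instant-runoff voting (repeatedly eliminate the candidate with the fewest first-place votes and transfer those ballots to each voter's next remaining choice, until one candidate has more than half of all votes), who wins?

Round 1: Vikram 0, Kira 7, Carla 26, Emma 22, Quinn 5. Vikram eliminated.
Round 2: Kira 7, Carla 26, Emma 22, Quinn 5. Quinn eliminated.
Round 3: Kira 12, Carla 26, Emma 22. Kira eliminated.
Round 4: Carla 26, Emma 34. Emma has a majority (≥31).

Emma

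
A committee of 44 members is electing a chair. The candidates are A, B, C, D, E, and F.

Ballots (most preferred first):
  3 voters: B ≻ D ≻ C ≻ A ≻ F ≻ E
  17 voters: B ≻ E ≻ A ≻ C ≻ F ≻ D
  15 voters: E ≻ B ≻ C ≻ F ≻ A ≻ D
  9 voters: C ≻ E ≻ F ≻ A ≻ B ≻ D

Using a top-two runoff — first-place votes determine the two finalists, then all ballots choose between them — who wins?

E

Round 1 first-place votes: A 0, B 20, C 9, D 0, E 15, F 0. B and E advance.
Runoff: B is ranked above E on 20 ballots, E above B on 24.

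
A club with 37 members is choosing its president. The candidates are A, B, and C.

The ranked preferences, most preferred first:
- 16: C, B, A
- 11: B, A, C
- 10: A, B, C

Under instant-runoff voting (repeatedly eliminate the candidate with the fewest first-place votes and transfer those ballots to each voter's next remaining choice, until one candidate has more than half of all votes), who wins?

B

Round 1: A 10, B 11, C 16. A eliminated.
Round 2: B 21, C 16. B has a majority (≥19).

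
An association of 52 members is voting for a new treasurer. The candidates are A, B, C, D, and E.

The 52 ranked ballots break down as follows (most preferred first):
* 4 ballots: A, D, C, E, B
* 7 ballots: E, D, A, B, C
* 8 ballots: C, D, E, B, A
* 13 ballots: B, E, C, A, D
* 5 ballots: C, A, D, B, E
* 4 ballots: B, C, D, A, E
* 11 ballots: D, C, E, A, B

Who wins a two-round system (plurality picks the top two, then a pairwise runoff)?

Round 1 first-place votes: A 4, B 17, C 13, D 11, E 7. B and C advance.
Runoff: B is ranked above C on 24 ballots, C above B on 28.

C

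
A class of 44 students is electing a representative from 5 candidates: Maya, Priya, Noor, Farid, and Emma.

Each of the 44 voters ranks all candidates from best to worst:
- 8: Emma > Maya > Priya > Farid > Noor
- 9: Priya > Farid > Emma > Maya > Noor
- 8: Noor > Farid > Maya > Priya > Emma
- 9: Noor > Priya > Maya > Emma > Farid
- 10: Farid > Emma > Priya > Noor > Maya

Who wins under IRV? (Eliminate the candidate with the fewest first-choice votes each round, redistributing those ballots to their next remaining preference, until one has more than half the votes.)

Priya

Round 1: Maya 0, Priya 9, Noor 17, Farid 10, Emma 8. Maya eliminated.
Round 2: Priya 9, Noor 17, Farid 10, Emma 8. Emma eliminated.
Round 3: Priya 17, Noor 17, Farid 10. Farid eliminated.
Round 4: Priya 27, Noor 17. Priya has a majority (≥23).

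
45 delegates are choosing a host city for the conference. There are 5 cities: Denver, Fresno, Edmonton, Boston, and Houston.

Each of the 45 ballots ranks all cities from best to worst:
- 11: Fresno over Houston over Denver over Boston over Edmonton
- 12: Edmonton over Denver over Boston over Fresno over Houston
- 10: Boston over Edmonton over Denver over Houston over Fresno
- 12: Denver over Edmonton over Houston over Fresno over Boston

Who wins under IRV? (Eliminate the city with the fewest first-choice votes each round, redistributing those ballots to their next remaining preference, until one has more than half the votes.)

Denver

Round 1: Denver 12, Fresno 11, Edmonton 12, Boston 10, Houston 0. Houston eliminated.
Round 2: Denver 12, Fresno 11, Edmonton 12, Boston 10. Boston eliminated.
Round 3: Denver 12, Fresno 11, Edmonton 22. Fresno eliminated.
Round 4: Denver 23, Edmonton 22. Denver has a majority (≥23).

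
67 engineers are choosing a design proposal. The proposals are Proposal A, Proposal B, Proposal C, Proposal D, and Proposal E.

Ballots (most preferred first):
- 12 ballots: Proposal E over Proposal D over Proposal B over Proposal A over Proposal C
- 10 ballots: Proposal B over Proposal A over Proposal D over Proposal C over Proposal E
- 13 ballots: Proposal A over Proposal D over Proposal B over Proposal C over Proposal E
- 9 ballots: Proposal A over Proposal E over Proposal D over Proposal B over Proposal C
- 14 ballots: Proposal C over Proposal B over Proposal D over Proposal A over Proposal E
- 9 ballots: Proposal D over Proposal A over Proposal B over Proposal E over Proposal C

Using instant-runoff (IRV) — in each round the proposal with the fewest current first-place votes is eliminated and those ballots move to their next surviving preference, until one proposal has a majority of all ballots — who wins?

Round 1: Proposal A 22, Proposal B 10, Proposal C 14, Proposal D 9, Proposal E 12. Proposal D eliminated.
Round 2: Proposal A 31, Proposal B 10, Proposal C 14, Proposal E 12. Proposal B eliminated.
Round 3: Proposal A 41, Proposal C 14, Proposal E 12. Proposal A has a majority (≥34).

Proposal A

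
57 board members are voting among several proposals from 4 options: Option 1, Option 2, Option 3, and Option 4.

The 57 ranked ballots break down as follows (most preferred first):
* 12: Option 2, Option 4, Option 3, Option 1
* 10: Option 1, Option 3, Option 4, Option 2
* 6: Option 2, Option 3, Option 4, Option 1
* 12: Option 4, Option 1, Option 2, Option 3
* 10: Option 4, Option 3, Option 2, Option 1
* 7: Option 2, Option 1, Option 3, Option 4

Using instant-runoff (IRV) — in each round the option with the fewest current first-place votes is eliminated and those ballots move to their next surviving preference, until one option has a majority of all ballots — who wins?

Round 1: Option 1 10, Option 2 25, Option 3 0, Option 4 22. Option 3 eliminated.
Round 2: Option 1 10, Option 2 25, Option 4 22. Option 1 eliminated.
Round 3: Option 2 25, Option 4 32. Option 4 has a majority (≥29).

Option 4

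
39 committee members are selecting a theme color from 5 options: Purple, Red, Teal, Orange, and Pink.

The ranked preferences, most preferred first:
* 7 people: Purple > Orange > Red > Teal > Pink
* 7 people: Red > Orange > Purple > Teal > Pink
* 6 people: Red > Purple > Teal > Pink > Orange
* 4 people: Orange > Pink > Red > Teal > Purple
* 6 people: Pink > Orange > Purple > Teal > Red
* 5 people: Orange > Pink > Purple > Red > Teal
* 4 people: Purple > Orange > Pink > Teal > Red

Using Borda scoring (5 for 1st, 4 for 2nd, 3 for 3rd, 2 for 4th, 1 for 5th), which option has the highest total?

Orange

Purple: 7×5 + 7×3 + 6×4 + 4×1 + 6×3 + 5×3 + 4×5 = 137
Red: 7×3 + 7×5 + 6×5 + 4×3 + 6×1 + 5×2 + 4×1 = 118
Teal: 7×2 + 7×2 + 6×3 + 4×2 + 6×2 + 5×1 + 4×2 = 79
Orange: 7×4 + 7×4 + 6×1 + 4×5 + 6×4 + 5×5 + 4×4 = 147
Pink: 7×1 + 7×1 + 6×2 + 4×4 + 6×5 + 5×4 + 4×3 = 104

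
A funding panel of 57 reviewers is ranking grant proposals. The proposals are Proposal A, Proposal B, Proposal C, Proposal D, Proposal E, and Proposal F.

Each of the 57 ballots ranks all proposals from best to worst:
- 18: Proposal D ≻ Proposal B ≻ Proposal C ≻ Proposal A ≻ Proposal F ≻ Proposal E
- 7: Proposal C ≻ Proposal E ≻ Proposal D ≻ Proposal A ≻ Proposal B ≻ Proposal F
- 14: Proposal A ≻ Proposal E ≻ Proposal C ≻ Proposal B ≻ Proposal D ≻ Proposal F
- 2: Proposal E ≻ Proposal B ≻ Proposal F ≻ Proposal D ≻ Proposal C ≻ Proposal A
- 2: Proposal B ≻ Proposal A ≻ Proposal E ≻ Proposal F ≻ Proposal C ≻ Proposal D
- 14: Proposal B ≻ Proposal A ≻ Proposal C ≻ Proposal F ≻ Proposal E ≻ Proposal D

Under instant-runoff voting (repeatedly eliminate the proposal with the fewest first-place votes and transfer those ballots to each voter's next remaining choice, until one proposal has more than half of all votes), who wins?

Round 1: Proposal A 14, Proposal B 16, Proposal C 7, Proposal D 18, Proposal E 2, Proposal F 0. Proposal F eliminated.
Round 2: Proposal A 14, Proposal B 16, Proposal C 7, Proposal D 18, Proposal E 2. Proposal E eliminated.
Round 3: Proposal A 14, Proposal B 18, Proposal C 7, Proposal D 18. Proposal C eliminated.
Round 4: Proposal A 14, Proposal B 18, Proposal D 25. Proposal A eliminated.
Round 5: Proposal B 32, Proposal D 25. Proposal B has a majority (≥29).

Proposal B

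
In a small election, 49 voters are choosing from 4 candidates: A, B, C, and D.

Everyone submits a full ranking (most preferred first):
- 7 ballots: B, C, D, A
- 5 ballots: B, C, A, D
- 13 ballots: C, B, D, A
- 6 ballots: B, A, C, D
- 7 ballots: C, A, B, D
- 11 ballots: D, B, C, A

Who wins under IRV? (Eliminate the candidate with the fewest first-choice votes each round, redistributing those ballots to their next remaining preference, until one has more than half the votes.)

B

Round 1: A 0, B 18, C 20, D 11. A eliminated.
Round 2: B 18, C 20, D 11. D eliminated.
Round 3: B 29, C 20. B has a majority (≥25).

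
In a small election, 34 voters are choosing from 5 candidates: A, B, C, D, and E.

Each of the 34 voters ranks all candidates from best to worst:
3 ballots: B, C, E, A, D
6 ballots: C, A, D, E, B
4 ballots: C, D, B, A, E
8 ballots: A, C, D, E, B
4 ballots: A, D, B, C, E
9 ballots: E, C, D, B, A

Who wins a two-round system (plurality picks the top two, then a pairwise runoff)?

C

Round 1 first-place votes: A 12, B 3, C 10, D 0, E 9. A and C advance.
Runoff: A is ranked above C on 12 ballots, C above A on 22.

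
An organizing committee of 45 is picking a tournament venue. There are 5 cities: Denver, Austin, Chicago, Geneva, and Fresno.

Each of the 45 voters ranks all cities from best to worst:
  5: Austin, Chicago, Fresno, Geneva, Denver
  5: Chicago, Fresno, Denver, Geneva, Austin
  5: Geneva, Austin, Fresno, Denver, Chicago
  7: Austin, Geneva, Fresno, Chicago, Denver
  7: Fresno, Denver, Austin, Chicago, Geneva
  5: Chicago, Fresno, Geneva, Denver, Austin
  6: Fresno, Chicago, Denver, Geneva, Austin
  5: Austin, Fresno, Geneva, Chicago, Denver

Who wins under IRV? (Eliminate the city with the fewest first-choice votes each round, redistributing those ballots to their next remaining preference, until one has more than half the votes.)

Round 1: Denver 0, Austin 17, Chicago 10, Geneva 5, Fresno 13. Denver eliminated.
Round 2: Austin 17, Chicago 10, Geneva 5, Fresno 13. Geneva eliminated.
Round 3: Austin 22, Chicago 10, Fresno 13. Chicago eliminated.
Round 4: Austin 22, Fresno 23. Fresno has a majority (≥23).

Fresno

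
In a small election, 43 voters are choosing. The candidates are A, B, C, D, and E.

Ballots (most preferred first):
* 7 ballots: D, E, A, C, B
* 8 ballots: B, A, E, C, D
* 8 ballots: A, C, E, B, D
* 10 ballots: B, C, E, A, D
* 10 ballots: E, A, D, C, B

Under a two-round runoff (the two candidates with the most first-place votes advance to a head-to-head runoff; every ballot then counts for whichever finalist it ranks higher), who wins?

Round 1 first-place votes: A 8, B 18, C 0, D 7, E 10. B and E advance.
Runoff: B is ranked above E on 18 ballots, E above B on 25.

E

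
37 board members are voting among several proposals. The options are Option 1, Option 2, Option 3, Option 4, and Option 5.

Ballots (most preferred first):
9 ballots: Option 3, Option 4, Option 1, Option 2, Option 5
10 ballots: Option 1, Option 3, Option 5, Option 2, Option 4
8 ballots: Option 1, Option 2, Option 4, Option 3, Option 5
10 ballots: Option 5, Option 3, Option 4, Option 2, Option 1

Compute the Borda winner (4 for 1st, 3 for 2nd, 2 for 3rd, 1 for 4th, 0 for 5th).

Option 3

Option 1: 9×2 + 10×4 + 8×4 + 10×0 = 90
Option 2: 9×1 + 10×1 + 8×3 + 10×1 = 53
Option 3: 9×4 + 10×3 + 8×1 + 10×3 = 104
Option 4: 9×3 + 10×0 + 8×2 + 10×2 = 63
Option 5: 9×0 + 10×2 + 8×0 + 10×4 = 60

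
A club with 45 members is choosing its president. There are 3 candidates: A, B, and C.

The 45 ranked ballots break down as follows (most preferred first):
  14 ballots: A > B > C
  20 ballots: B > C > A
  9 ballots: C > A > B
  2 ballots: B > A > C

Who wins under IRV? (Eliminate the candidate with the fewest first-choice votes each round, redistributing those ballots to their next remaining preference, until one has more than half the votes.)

A

Round 1: A 14, B 22, C 9. C eliminated.
Round 2: A 23, B 22. A has a majority (≥23).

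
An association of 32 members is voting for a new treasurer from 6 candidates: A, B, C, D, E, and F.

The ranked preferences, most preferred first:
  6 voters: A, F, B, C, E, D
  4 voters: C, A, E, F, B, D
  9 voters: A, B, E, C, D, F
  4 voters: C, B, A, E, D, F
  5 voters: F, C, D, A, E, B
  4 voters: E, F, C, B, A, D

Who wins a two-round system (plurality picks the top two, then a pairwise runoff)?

Round 1 first-place votes: A 15, B 0, C 8, D 0, E 4, F 5. A and C advance.
Runoff: A is ranked above C on 15 ballots, C above A on 17.

C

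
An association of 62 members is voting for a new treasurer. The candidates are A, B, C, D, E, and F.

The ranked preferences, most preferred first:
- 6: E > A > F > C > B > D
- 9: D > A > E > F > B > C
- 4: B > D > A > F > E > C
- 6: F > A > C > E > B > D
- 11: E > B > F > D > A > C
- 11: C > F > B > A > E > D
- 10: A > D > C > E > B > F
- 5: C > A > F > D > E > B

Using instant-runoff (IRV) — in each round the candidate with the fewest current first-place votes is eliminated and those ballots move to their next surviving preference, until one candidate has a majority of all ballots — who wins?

Round 1: A 10, B 4, C 16, D 9, E 17, F 6. B eliminated.
Round 2: A 10, C 16, D 13, E 17, F 6. F eliminated.
Round 3: A 16, C 16, D 13, E 17. D eliminated.
Round 4: A 29, C 16, E 17. C eliminated.
Round 5: A 45, E 17. A has a majority (≥32).

A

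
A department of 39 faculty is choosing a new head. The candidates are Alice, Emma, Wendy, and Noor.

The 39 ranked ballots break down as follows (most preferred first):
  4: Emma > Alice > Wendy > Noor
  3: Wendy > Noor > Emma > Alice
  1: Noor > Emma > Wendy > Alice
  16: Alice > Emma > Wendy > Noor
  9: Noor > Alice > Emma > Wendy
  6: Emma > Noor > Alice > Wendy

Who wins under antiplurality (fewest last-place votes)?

Last-place votes: Alice 4, Emma 0, Wendy 15, Noor 20.

Emma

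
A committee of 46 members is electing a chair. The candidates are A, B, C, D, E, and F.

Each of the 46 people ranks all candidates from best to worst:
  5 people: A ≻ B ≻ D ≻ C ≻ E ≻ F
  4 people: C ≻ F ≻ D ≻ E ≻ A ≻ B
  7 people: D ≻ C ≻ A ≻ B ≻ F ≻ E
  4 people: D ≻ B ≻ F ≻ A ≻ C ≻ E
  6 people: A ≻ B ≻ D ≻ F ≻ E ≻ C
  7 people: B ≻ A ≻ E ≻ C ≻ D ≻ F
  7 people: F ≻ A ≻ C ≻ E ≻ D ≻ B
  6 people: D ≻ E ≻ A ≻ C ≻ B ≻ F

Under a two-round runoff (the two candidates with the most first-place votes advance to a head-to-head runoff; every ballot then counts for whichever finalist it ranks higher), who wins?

Round 1 first-place votes: A 11, B 7, C 4, D 17, E 0, F 7. D and A advance.
Runoff: D is ranked above A on 21 ballots, A above D on 25.

A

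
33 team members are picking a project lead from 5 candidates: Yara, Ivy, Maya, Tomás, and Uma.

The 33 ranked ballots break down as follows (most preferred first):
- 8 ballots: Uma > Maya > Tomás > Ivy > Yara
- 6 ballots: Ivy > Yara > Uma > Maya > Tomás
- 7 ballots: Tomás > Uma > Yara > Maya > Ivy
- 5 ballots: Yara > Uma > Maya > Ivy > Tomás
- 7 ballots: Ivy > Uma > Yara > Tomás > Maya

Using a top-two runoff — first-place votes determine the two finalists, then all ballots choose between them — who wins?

Round 1 first-place votes: Yara 5, Ivy 13, Maya 0, Tomás 7, Uma 8. Ivy and Uma advance.
Runoff: Ivy is ranked above Uma on 13 ballots, Uma above Ivy on 20.

Uma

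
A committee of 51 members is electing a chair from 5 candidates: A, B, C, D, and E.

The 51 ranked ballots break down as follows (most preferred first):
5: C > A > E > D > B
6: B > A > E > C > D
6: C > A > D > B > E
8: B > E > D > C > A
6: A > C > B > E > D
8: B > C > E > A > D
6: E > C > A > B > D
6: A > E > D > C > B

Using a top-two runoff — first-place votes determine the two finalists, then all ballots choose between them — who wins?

Round 1 first-place votes: A 12, B 22, C 11, D 0, E 6. B and A advance.
Runoff: B is ranked above A on 22 ballots, A above B on 29.

A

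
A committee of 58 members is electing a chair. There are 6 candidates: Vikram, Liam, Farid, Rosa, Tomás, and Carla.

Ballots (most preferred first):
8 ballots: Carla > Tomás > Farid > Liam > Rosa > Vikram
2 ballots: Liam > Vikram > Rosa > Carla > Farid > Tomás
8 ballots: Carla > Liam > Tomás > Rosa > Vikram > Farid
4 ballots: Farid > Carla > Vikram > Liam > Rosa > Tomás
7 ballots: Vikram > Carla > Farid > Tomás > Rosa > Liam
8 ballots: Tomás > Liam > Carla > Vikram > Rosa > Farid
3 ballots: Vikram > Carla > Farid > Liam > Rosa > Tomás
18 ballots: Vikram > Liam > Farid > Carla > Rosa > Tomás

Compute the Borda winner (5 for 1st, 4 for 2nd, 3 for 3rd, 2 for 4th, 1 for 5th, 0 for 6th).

Carla

Vikram: 8×0 + 2×4 + 8×1 + 4×3 + 7×5 + 8×2 + 3×5 + 18×5 = 184
Liam: 8×2 + 2×5 + 8×4 + 4×2 + 7×0 + 8×4 + 3×2 + 18×4 = 176
Farid: 8×3 + 2×1 + 8×0 + 4×5 + 7×3 + 8×0 + 3×3 + 18×3 = 130
Rosa: 8×1 + 2×3 + 8×2 + 4×1 + 7×1 + 8×1 + 3×1 + 18×1 = 70
Tomás: 8×4 + 2×0 + 8×3 + 4×0 + 7×2 + 8×5 + 3×0 + 18×0 = 110
Carla: 8×5 + 2×2 + 8×5 + 4×4 + 7×4 + 8×3 + 3×4 + 18×2 = 200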